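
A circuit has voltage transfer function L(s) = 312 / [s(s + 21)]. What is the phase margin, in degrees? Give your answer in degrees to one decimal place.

Gain crossover: |L(jω)| = 1 at ω ≈ 12.7 rad/s.
∠L(j12.7) = −90° − arctan(12.7/21) ≈ -121.18°
PM = 180° + (-121.18°) = 58.82°

58.8 deg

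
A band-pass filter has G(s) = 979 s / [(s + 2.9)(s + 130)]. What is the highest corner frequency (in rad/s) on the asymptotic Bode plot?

130 rad/s

Break frequencies occur at each pole and zero magnitude: 2.9 rad/s, 130 rad/s.
The highest is 130 rad/s.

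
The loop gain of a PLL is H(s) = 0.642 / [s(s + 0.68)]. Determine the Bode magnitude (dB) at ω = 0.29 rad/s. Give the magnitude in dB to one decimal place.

|j0.29 + 0.68| = √(0.29² + 0.68²) = 0.7393
|j0.29| = 0.29
|H(j0.29)| = 0.642 / (0.7393 × 0.29) = 2.9946
20 log₁₀(2.9946) = 9.53 dB

9.5 dB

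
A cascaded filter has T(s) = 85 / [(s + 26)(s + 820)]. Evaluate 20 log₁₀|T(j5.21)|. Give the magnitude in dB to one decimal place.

-48.2 dB

|j5.21 + 26| = √(5.21² + 26²) = 26.52
|j5.21 + 820| = √(5.21² + 820²) = 820
|T(j5.21)| = 85 / (26.52 × 820) = 0.0039091
20 log₁₀(0.0039091) = -48.16 dB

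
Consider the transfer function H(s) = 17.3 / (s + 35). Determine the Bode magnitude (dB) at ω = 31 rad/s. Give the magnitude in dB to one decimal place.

|j31 + 35| = √(31² + 35²) = 46.75
|H(j31)| = 17.3 / 46.75 = 0.37002
20 log₁₀(0.37002) = -8.64 dB

-8.6 dB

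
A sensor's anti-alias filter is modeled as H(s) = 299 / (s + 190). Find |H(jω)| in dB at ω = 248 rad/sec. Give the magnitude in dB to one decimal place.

|j248 + 190| = √(248² + 190²) = 312.4
|H(j248)| = 299 / 312.4 = 0.95706
20 log₁₀(0.95706) = -0.38 dB

-0.4 dB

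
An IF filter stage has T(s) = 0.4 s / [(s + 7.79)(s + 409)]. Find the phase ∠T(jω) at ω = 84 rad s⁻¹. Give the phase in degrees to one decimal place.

∠(j84) = 90.00°
∠(j84 + 7.79) = arctan(84/7.79) = 84.70°
∠(j84 + 409) = arctan(84/409) = 11.61°
∠T(j84) = 90.00° − (84.70° + 11.61°) = -6.31°

-6.3°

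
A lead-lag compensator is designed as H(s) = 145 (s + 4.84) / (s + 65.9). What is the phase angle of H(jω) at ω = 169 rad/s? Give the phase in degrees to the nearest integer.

∠(j169 + 4.84) = arctan(169/4.84) = 88.36°
∠(j169 + 65.9) = arctan(169/65.9) = 68.70°
∠H(j169) = 88.36° − 68.70° = 19.66°

20°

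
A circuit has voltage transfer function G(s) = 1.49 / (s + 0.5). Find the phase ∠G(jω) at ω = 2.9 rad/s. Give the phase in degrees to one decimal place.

-80.2°

∠(j2.9 + 0.5) = arctan(2.9/0.5) = 80.22°
∠G(j2.9) = −80.22° = -80.22°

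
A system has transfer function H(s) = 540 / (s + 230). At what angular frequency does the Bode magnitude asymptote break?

230 rad/sec

The single real pole at s = −230 gives a corner at ω = 230 rad/sec.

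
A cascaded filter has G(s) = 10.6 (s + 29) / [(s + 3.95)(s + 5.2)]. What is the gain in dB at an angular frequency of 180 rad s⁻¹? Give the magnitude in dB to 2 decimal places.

-24.49 dB

|j180 + 29| = √(180² + 29²) = 182.3
|j180 + 3.95| = √(180² + 3.95²) = 180
|j180 + 5.2| = √(180² + 5.2²) = 180.1
|G(j180)| = 10.6 × 182.3 / (180 × 180.1) = 0.059609
20 log₁₀(0.059609) = -24.494 dB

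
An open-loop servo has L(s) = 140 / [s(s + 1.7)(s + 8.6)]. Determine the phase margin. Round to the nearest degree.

Gain crossover: |L(jω)| = 1 at ω ≈ 3.69 rad s⁻¹.
∠L(j3.69) = −90° − arctan(3.69/1.7) − arctan(3.69/8.6) ≈ -178.44°
PM = 180° + (-178.44°) = 1.56°

2 deg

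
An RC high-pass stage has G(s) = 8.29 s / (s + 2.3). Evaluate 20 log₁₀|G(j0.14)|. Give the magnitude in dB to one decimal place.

|j0.14| = 0.14
|j0.14 + 2.3| = √(0.14² + 2.3²) = 2.304
|G(j0.14)| = 8.29 × 0.14 / 2.304 = 0.50368
20 log₁₀(0.50368) = -5.96 dB

-6.0 dB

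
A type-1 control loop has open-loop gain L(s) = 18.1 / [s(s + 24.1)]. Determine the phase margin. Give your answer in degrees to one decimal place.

Gain crossover: |L(jω)| = 1 at ω ≈ 0.751 rad s⁻¹.
∠L(j0.751) = −90° − arctan(0.751/24.1) ≈ -91.78°
PM = 180° + (-91.78°) = 88.22°

88.2°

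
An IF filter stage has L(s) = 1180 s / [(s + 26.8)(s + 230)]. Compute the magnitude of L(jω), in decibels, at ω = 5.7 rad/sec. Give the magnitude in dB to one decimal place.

0.6 dB

|j5.7| = 5.7
|j5.7 + 26.8| = √(5.7² + 26.8²) = 27.4
|j5.7 + 230| = √(5.7² + 230²) = 230.1
|L(j5.7)| = 1180 × 5.7 / (27.4 × 230.1) = 1.067
20 log₁₀(1.067) = 0.56 dB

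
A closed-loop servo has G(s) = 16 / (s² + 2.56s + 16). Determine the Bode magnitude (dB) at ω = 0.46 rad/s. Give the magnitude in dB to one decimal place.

0.1 dB

|(j0.46)² + 2.56(j0.46) + 16| = |15.788 + j1.1776| = 15.83
|G(j0.46)| = 16 / 15.83 = 1.0106
20 log₁₀(1.0106) = 0.09 dB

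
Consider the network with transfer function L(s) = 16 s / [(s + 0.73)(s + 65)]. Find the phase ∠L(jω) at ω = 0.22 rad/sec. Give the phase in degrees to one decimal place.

73.0°

∠(j0.22) = 90.00°
∠(j0.22 + 0.73) = arctan(0.22/0.73) = 16.77°
∠(j0.22 + 65) = arctan(0.22/65) = 0.19°
∠L(j0.22) = 90.00° − (16.77° + 0.19°) = 73.03°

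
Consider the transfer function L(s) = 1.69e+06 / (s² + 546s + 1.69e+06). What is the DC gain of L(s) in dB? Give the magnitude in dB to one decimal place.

0.0 dB

L(0) = 1.69e+06 / 1.69e+06 = 1
20 log₁₀(1) = 0.00 dB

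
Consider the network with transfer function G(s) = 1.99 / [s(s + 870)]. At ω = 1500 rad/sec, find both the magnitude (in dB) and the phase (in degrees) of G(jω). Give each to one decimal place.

|j1500 + 870| = √(1500² + 870²) = 1734
|j1500| = 1500
|G(j1500)| = 1.99 / (1734 × 1500) = 7.6507e-07
20 log₁₀(7.6507e-07) = -122.33 dB
∠(j1500 + 870) = arctan(1500/870) = 59.89°
∠(j1500) = 90.00°
∠G(j1500) = − (59.89° + 90.00°) = -149.89°

|G| = -122.3 dB, ∠G = -149.9°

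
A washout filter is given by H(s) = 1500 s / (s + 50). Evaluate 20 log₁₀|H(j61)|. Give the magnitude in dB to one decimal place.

|j61| = 61
|j61 + 50| = √(61² + 50²) = 78.87
|H(j61)| = 1500 × 61 / 78.87 = 1160.1
20 log₁₀(1160.1) = 61.29 dB

61.3 dB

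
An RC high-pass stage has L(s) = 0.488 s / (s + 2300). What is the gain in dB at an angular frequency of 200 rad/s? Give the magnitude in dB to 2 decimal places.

|j200| = 200
|j200 + 2300| = √(200² + 2300²) = 2309
|L(j200)| = 0.488 × 200 / 2309 = 0.042275
20 log₁₀(0.042275) = -27.478 dB

-27.48 dB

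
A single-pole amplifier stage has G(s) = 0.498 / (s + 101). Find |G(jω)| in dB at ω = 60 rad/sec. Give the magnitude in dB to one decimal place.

|j60 + 101| = √(60² + 101²) = 117.5
|G(j60)| = 0.498 / 117.5 = 0.0042391
20 log₁₀(0.0042391) = -47.45 dB

-47.5 dB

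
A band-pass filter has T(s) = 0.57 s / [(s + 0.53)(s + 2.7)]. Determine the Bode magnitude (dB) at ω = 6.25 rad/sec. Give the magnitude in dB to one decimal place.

-21.6 dB

|j6.25| = 6.25
|j6.25 + 0.53| = √(6.25² + 0.53²) = 6.272
|j6.25 + 2.7| = √(6.25² + 2.7²) = 6.808
|T(j6.25)| = 0.57 × 6.25 / (6.272 × 6.808) = 0.083422
20 log₁₀(0.083422) = -21.57 dB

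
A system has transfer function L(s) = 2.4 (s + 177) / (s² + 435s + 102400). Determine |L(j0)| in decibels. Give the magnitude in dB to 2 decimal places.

L(0) = 2.4 × 177 / 102400 = 0.0041484
20 log₁₀(0.0041484) = -47.642 dB

-47.64 dB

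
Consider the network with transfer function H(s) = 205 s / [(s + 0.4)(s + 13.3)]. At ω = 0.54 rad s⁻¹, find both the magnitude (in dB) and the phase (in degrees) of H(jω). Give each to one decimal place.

|H| = 21.9 dB, ∠H = 34.2°

|j0.54| = 0.54
|j0.54 + 0.4| = √(0.54² + 0.4²) = 0.672
|j0.54 + 13.3| = √(0.54² + 13.3²) = 13.31
|H(j0.54)| = 205 × 0.54 / (0.672 × 13.31) = 12.375
20 log₁₀(12.375) = 21.85 dB
∠(j0.54) = 90.00°
∠(j0.54 + 0.4) = arctan(0.54/0.4) = 53.47°
∠(j0.54 + 13.3) = arctan(0.54/13.3) = 2.33°
∠H(j0.54) = 90.00° − (53.47° + 2.33°) = 34.20°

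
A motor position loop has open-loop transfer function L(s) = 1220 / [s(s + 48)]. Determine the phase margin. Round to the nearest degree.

Gain crossover: |L(jω)| = 1 at ω ≈ 22.9 rad/sec.
∠L(j22.9) = −90° − arctan(22.9/48) ≈ -115.54°
PM = 180° + (-115.54°) = 64.46°

64°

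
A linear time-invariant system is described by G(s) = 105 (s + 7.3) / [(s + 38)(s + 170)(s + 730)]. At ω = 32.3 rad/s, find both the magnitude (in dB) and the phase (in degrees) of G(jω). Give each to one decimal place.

|j32.3 + 7.3| = √(32.3² + 7.3²) = 33.11
|j32.3 + 38| = √(32.3² + 38²) = 49.87
|j32.3 + 170| = √(32.3² + 170²) = 173
|j32.3 + 730| = √(32.3² + 730²) = 730.7
|G(j32.3)| = 105 × 33.11 / (49.87 × 173 × 730.7) = 0.00055138
20 log₁₀(0.00055138) = -65.17 dB
∠(j32.3 + 7.3) = arctan(32.3/7.3) = 77.26°
∠(j32.3 + 38) = arctan(32.3/38) = 40.36°
∠(j32.3 + 170) = arctan(32.3/170) = 10.76°
∠(j32.3 + 730) = arctan(32.3/730) = 2.53°
∠G(j32.3) = 77.26° − (40.36° + 10.76° + 2.53°) = 23.61°

|G| = -65.2 dB, ∠G = 23.6 deg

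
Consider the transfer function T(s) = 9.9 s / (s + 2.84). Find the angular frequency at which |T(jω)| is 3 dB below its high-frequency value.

For a single-pole high-pass, the −3 dB point is at the pole: ω = 2.84 rad s⁻¹.

2.84 rad s⁻¹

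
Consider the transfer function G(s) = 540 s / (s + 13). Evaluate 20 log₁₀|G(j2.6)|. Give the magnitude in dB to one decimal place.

40.5 dB

|j2.6| = 2.6
|j2.6 + 13| = √(2.6² + 13²) = 13.26
|G(j2.6)| = 540 × 2.6 / 13.26 = 105.9
20 log₁₀(105.9) = 40.50 dB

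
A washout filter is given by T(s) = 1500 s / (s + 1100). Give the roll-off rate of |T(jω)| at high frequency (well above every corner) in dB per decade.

0 dB/decade

With 1 zero and 1 pole, the high-frequency asymptotic slope is 20 × (1 − 1) = 0 dB/decade.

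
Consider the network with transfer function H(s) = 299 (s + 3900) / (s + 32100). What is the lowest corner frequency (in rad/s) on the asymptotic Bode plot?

Break frequencies occur at each pole and zero magnitude: 3900 rad/s, 32100 rad/s.
The lowest is 3900 rad/s.

3900 rad/s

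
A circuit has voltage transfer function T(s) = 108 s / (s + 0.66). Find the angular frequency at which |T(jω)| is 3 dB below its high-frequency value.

For a single-pole high-pass, the −3 dB point is at the pole: ω = 0.66 rad/s.

0.66 rad/s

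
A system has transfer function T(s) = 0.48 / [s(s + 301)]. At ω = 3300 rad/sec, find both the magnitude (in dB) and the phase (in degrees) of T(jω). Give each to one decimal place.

|T| = -147.2 dB, ∠T = -174.8°

|j3300 + 301| = √(3300² + 301²) = 3314
|j3300| = 3300
|T(j3300)| = 0.48 / (3314 × 3300) = 4.3895e-08
20 log₁₀(4.3895e-08) = -147.15 dB
∠(j3300 + 301) = arctan(3300/301) = 84.79°
∠(j3300) = 90.00°
∠T(j3300) = − (84.79° + 90.00°) = -174.79°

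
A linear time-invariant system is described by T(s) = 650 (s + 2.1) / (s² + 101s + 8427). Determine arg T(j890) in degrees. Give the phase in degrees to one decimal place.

-83.6 deg

∠(j890 + 2.1) = arctan(890/2.1) = 89.86°
∠[(j890)² + 101(j890) + 8427] = ∠[-7.8367e+05 + j89890] = 173.46°
∠T(j890) = 89.86° − 173.46° = -83.59°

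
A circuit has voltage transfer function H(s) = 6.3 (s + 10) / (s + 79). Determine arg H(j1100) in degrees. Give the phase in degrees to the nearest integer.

4°

∠(j1100 + 10) = arctan(1100/10) = 89.48°
∠(j1100 + 79) = arctan(1100/79) = 85.89°
∠H(j1100) = 89.48° − 85.89° = 3.59°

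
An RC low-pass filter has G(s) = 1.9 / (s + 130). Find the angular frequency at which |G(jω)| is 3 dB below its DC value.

130 rad/s

For a single-pole low-pass, the −3 dB point is at the pole: ω = 130 rad/s.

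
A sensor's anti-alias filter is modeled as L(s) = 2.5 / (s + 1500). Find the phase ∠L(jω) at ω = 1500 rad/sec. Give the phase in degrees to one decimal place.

∠(j1500 + 1500) = arctan(1500/1500) = 45.00°
∠L(j1500) = −45.00° = -45.00°

-45.0°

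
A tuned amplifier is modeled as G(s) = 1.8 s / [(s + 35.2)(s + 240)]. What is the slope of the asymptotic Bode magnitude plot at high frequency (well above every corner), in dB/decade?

-20 dB/decade

With 1 zero and 2 poles, the high-frequency asymptotic slope is 20 × (1 − 2) = -20 dB/decade.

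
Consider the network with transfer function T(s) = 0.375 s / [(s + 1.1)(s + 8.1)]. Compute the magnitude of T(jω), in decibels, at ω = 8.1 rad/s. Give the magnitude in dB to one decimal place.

-29.8 dB

|j8.1| = 8.1
|j8.1 + 1.1| = √(8.1² + 1.1²) = 8.174
|j8.1 + 8.1| = √(8.1² + 8.1²) = 11.46
|T(j8.1)| = 0.375 × 8.1 / (8.174 × 11.46) = 0.032439
20 log₁₀(0.032439) = -29.78 dB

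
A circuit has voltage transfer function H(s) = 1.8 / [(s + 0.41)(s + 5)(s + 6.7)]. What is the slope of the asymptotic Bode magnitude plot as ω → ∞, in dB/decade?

-60 dB/decade

With 0 zeros and 3 poles, the high-frequency asymptotic slope is 20 × (0 − 3) = -60 dB/decade.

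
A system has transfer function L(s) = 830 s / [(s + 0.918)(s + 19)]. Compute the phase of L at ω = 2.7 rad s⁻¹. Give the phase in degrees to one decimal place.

10.7°

∠(j2.7) = 90.00°
∠(j2.7 + 0.918) = arctan(2.7/0.918) = 71.22°
∠(j2.7 + 19) = arctan(2.7/19) = 8.09°
∠L(j2.7) = 90.00° − (71.22° + 8.09°) = 10.69°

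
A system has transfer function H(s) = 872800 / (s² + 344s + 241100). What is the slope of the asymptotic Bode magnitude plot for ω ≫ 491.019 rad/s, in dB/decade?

With 0 zeros and 2 poles, the high-frequency asymptotic slope is 20 × (0 − 2) = -40 dB/decade.

-40 dB/decade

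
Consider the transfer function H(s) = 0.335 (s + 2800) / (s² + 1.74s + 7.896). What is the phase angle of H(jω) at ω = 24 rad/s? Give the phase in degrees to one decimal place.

-175.3°

∠(j24 + 2800) = arctan(24/2800) = 0.49°
∠[(j24)² + 1.74(j24) + 7.896] = ∠[-568.1 + j41.76] = 175.80°
∠H(j24) = 0.49° − 175.80° = -175.30°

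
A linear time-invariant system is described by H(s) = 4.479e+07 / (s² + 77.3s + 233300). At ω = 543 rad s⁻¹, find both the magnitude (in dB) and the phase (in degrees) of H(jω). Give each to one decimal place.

|(j543)² + 77.3(j543) + 233300| = |-61549 + j41974| = 7.45e+04
|H(j543)| = 4.479e+07 / 7.45e+04 = 601.22
20 log₁₀(601.22) = 55.58 dB
∠[(j543)² + 77.3(j543) + 233300] = ∠[-61549 + j41974] = 145.71°
∠H(j543) = −145.71° = -145.71°

|H| = 55.6 dB, ∠H = -145.7°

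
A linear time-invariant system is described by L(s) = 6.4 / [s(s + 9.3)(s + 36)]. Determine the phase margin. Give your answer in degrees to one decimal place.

Gain crossover: |L(jω)| = 1 at ω ≈ 0.0191 rad/s.
∠L(j0.0191) = −90° − arctan(0.0191/9.3) − arctan(0.0191/36) ≈ -90.15°
PM = 180° + (-90.15°) = 89.85°

89.9°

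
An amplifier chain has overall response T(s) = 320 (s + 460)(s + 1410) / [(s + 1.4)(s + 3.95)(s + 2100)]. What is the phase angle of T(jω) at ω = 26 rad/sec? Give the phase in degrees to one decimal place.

-164.7°

∠(j26 + 460) = arctan(26/460) = 3.24°
∠(j26 + 1410) = arctan(26/1410) = 1.06°
∠(j26 + 1.4) = arctan(26/1.4) = 86.92°
∠(j26 + 3.95) = arctan(26/3.95) = 81.36°
∠(j26 + 2100) = arctan(26/2100) = 0.71°
∠T(j26) = 3.24° + 1.06° − (86.92° + 81.36° + 0.71°) = -164.70°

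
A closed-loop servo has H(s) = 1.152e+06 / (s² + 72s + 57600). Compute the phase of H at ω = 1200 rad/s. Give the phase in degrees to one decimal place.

∠[(j1200)² + 72(j1200) + 57600] = ∠[-1.3824e+06 + j86400] = 176.42°
∠H(j1200) = −176.42° = -176.42°

-176.4 deg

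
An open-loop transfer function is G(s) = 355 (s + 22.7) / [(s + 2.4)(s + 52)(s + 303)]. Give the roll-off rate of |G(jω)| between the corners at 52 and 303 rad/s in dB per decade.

In this band the factors already past their corner are: zero at 22.7, pole at 2.4, pole at 52; net slope = -20 dB/decade.

-20 dB/decade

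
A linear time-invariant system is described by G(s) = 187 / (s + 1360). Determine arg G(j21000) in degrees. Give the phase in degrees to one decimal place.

∠(j21000 + 1360) = arctan(21000/1360) = 86.29°
∠G(j21000) = −86.29° = -86.29°

-86.3°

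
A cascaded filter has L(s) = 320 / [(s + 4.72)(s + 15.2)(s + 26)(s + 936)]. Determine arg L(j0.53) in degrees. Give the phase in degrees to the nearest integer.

-10 deg

∠(j0.53 + 4.72) = arctan(0.53/4.72) = 6.41°
∠(j0.53 + 15.2) = arctan(0.53/15.2) = 2.00°
∠(j0.53 + 26) = arctan(0.53/26) = 1.17°
∠(j0.53 + 936) = arctan(0.53/936) = 0.03°
∠L(j0.53) = − (6.41° + 2.00° + 1.17° + 0.03°) = -9.60°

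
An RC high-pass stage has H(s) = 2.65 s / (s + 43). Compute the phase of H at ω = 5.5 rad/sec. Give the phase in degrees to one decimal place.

82.7°

∠(j5.5) = 90.00°
∠(j5.5 + 43) = arctan(5.5/43) = 7.29°
∠H(j5.5) = 90.00° − 7.29° = 82.71°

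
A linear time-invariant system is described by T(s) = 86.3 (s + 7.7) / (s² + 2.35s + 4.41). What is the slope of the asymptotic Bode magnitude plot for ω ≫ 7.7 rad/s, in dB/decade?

-20 dB/decade

With 1 zero and 2 poles, the high-frequency asymptotic slope is 20 × (1 − 2) = -20 dB/decade.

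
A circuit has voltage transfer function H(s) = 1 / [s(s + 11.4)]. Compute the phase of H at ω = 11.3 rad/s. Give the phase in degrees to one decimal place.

-134.7°

∠(j11.3 + 11.4) = arctan(11.3/11.4) = 44.75°
∠(j11.3) = 90.00°
∠H(j11.3) = − (44.75° + 90.00°) = -134.75°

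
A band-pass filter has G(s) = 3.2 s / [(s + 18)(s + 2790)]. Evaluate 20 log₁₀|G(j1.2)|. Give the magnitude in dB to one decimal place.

-82.4 dB

|j1.2| = 1.2
|j1.2 + 18| = √(1.2² + 18²) = 18.04
|j1.2 + 2790| = √(1.2² + 2790²) = 2790
|G(j1.2)| = 3.2 × 1.2 / (18.04 × 2790) = 7.6294e-05
20 log₁₀(7.6294e-05) = -82.35 dB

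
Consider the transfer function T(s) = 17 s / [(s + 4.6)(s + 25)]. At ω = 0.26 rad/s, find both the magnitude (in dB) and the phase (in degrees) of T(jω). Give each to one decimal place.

|T| = -28.3 dB, ∠T = 86.2°

|j0.26| = 0.26
|j0.26 + 4.6| = √(0.26² + 4.6²) = 4.607
|j0.26 + 25| = √(0.26² + 25²) = 25
|T(j0.26)| = 17 × 0.26 / (4.607 × 25) = 0.038371
20 log₁₀(0.038371) = -28.32 dB
∠(j0.26) = 90.00°
∠(j0.26 + 4.6) = arctan(0.26/4.6) = 3.24°
∠(j0.26 + 25) = arctan(0.26/25) = 0.60°
∠T(j0.26) = 90.00° − (3.24° + 0.60°) = 86.17°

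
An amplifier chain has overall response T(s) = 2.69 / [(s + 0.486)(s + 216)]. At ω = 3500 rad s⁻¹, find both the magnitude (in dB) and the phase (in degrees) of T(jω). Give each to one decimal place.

|j3500 + 0.486| = √(3500² + 0.486²) = 3500
|j3500 + 216| = √(3500² + 216²) = 3507
|T(j3500)| = 2.69 / (3500 × 3507) = 2.1917e-07
20 log₁₀(2.1917e-07) = -133.18 dB
∠(j3500 + 0.486) = arctan(3500/0.486) = 89.99°
∠(j3500 + 216) = arctan(3500/216) = 86.47°
∠T(j3500) = − (89.99° + 86.47°) = -176.46°

|T| = -133.2 dB, ∠T = -176.5°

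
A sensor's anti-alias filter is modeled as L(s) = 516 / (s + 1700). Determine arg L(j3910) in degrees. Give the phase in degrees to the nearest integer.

-67°

∠(j3910 + 1700) = arctan(3910/1700) = 66.50°
∠L(j3910) = −66.50° = -66.50°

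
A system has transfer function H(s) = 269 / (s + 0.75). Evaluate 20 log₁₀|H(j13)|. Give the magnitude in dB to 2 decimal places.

|j13 + 0.75| = √(13² + 0.75²) = 13.02
|H(j13)| = 269 / 13.02 = 20.658
20 log₁₀(20.658) = 26.302 dB

26.30 dB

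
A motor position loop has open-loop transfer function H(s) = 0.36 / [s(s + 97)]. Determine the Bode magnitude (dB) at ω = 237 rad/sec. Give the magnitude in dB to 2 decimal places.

|j237 + 97| = √(237² + 97²) = 256.1
|j237| = 237
|H(j237)| = 0.36 / (256.1 × 237) = 5.9316e-06
20 log₁₀(5.9316e-06) = -104.536 dB

-104.54 dB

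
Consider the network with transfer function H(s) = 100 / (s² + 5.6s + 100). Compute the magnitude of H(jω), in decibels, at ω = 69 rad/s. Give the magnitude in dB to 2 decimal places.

|(j69)² + 5.6(j69) + 100| = |-4661 + j386.4| = 4677
|H(j69)| = 100 / 4677 = 0.021381
20 log₁₀(0.021381) = -33.399 dB

-33.40 dB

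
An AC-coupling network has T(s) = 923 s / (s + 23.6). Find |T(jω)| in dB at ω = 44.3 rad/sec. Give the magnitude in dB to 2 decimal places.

|j44.3| = 44.3
|j44.3 + 23.6| = √(44.3² + 23.6²) = 50.19
|T(j44.3)| = 923 × 44.3 / 50.19 = 814.62
20 log₁₀(814.62) = 58.219 dB

58.22 dB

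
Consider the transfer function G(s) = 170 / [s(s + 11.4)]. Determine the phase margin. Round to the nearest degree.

47°

Gain crossover: |G(jω)| = 1 at ω ≈ 10.8 rad/sec.
∠G(j10.8) = −90° − arctan(10.8/11.4) ≈ -133.50°
PM = 180° + (-133.50°) = 46.50°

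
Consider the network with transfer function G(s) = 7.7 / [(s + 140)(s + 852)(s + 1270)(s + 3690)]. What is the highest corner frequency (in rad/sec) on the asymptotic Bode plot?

3690 rad/sec

Break frequencies occur at each pole and zero magnitude: 140 rad/sec, 852 rad/sec, 1270 rad/sec, 3690 rad/sec.
The highest is 3690 rad/sec.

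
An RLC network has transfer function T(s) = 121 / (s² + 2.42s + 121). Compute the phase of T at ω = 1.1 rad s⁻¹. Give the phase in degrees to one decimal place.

∠[(j1.1)² + 2.42(j1.1) + 121] = ∠[119.79 + j2.662] = 1.27°
∠T(j1.1) = −1.27° = -1.27°

-1.3°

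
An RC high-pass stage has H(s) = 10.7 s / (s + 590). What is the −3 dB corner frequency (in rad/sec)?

590 rad/sec

For a single-pole high-pass, the −3 dB point is at the pole: ω = 590 rad/sec.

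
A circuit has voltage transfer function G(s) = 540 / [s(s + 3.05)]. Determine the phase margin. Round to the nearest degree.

Gain crossover: |G(jω)| = 1 at ω ≈ 23.1 rad s⁻¹.
∠G(j23.1) = −90° − arctan(23.1/3.05) ≈ -172.49°
PM = 180° + (-172.49°) = 7.51°

8°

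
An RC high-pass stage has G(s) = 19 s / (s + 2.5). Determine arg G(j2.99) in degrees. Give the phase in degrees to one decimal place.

∠(j2.99) = 90.00°
∠(j2.99 + 2.5) = arctan(2.99/2.5) = 50.10°
∠G(j2.99) = 90.00° − 50.10° = 39.90°

39.9°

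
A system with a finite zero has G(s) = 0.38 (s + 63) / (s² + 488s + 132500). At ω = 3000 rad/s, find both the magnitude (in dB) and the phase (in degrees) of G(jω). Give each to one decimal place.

|j3000 + 63| = √(3000² + 63²) = 3001
|(j3000)² + 488(j3000) + 132500| = |-8.8675e+06 + j1.464e+06| = 8.988e+06
|G(j3000)| = 0.38 × 3001 / 8.988e+06 = 0.00012687
20 log₁₀(0.00012687) = -77.93 dB
∠(j3000 + 63) = arctan(3000/63) = 88.80°
∠[(j3000)² + 488(j3000) + 132500] = ∠[-8.8675e+06 + j1.464e+06] = 170.63°
∠G(j3000) = 88.80° − 170.63° = -81.83°

|G| = -77.9 dB, ∠G = -81.8°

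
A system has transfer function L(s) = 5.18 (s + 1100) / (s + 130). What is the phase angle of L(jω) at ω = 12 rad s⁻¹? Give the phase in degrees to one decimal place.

∠(j12 + 1100) = arctan(12/1100) = 0.63°
∠(j12 + 130) = arctan(12/130) = 5.27°
∠L(j12) = 0.63° − 5.27° = -4.65°

-4.6°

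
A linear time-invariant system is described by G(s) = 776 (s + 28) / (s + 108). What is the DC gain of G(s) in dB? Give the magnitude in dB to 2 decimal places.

46.07 dB

G(0) = 776 × 28 / 108 = 201.19
20 log₁₀(201.19) = 46.072 dB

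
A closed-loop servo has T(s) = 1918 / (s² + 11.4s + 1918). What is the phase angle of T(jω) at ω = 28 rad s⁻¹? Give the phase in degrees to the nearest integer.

-16°

∠[(j28)² + 11.4(j28) + 1918] = ∠[1134 + j319.2] = 15.72°
∠T(j28) = −15.72° = -15.72°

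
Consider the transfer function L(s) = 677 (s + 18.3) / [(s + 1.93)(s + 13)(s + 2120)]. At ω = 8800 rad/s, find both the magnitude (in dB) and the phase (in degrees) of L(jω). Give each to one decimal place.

|j8800 + 18.3| = √(8800² + 18.3²) = 8800
|j8800 + 1.93| = √(8800² + 1.93²) = 8800
|j8800 + 13| = √(8800² + 13²) = 8800
|j8800 + 2120| = √(8800² + 2120²) = 9052
|L(j8800)| = 677 × 8800 / (8800 × 8800 × 9052) = 8.4991e-06
20 log₁₀(8.4991e-06) = -101.41 dB
∠(j8800 + 18.3) = arctan(8800/18.3) = 89.88°
∠(j8800 + 1.93) = arctan(8800/1.93) = 89.99°
∠(j8800 + 13) = arctan(8800/13) = 89.92°
∠(j8800 + 2120) = arctan(8800/2120) = 76.46°
∠L(j8800) = 89.88° − (89.99° + 89.92° + 76.46°) = -166.48°

|L| = -101.4 dB, ∠L = -166.5°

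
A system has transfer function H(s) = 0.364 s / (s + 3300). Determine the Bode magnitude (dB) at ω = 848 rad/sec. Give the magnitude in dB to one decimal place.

-20.9 dB

|j848| = 848
|j848 + 3300| = √(848² + 3300²) = 3407
|H(j848)| = 0.364 × 848 / 3407 = 0.090594
20 log₁₀(0.090594) = -20.86 dB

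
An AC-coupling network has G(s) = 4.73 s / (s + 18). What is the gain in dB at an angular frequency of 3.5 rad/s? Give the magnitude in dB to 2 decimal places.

-0.89 dB

|j3.5| = 3.5
|j3.5 + 18| = √(3.5² + 18²) = 18.34
|G(j3.5)| = 4.73 × 3.5 / 18.34 = 0.90281
20 log₁₀(0.90281) = -0.888 dB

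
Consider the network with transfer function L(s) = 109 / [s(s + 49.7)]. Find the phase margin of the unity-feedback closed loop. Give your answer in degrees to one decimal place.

Gain crossover: |L(jω)| = 1 at ω ≈ 2.19 rad/sec.
∠L(j2.19) = −90° − arctan(2.19/49.7) ≈ -92.52°
PM = 180° + (-92.52°) = 87.48°

87.5°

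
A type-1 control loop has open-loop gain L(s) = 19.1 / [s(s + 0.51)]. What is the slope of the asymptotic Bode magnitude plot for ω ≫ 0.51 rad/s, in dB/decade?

With 0 zeros and 2 poles, the high-frequency asymptotic slope is 20 × (0 − 2) = -40 dB/decade.

-40 dB/decade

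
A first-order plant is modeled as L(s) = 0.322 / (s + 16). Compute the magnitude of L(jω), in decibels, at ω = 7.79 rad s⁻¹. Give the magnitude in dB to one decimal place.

|j7.79 + 16| = √(7.79² + 16²) = 17.8
|L(j7.79)| = 0.322 / 17.8 = 0.018094
20 log₁₀(0.018094) = -34.85 dB

-34.8 dB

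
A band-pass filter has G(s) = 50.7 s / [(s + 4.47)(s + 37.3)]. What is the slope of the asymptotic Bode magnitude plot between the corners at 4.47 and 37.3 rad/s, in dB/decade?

In this band the factors already past their corner are: 1 differentiator zero, pole at 4.47; net slope = 0 dB/decade.

0 dB/decade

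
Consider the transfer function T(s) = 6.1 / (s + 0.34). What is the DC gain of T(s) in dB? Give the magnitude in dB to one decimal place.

25.1 dB

T(0) = 6.1 / 0.34 = 17.941
20 log₁₀(17.941) = 25.08 dB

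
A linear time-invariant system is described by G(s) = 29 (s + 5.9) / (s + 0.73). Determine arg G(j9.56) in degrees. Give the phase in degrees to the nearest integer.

∠(j9.56 + 5.9) = arctan(9.56/5.9) = 58.32°
∠(j9.56 + 0.73) = arctan(9.56/0.73) = 85.63°
∠G(j9.56) = 58.32° − 85.63° = -27.31°

-27°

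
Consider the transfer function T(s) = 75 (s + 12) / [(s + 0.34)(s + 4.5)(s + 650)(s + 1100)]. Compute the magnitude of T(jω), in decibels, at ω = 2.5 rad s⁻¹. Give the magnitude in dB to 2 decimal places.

-80.09 dB

|j2.5 + 12| = √(2.5² + 12²) = 12.26
|j2.5 + 0.34| = √(2.5² + 0.34²) = 2.523
|j2.5 + 4.5| = √(2.5² + 4.5²) = 5.148
|j2.5 + 650| = √(2.5² + 650²) = 650
|j2.5 + 1100| = √(2.5² + 1100²) = 1100
|T(j2.5)| = 75 × 12.26 / (2.523 × 5.148 × 650 × 1100) = 9.8996e-05
20 log₁₀(9.8996e-05) = -80.088 dB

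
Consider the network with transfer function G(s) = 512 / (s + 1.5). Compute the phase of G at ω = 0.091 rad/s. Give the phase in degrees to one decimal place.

-3.5 deg

∠(j0.091 + 1.5) = arctan(0.091/1.5) = 3.47°
∠G(j0.091) = −3.47° = -3.47°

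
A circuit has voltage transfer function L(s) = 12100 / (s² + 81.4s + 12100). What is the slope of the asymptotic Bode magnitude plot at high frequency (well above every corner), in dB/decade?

With 0 zeros and 2 poles, the high-frequency asymptotic slope is 20 × (0 − 2) = -40 dB/decade.

-40 dB/decade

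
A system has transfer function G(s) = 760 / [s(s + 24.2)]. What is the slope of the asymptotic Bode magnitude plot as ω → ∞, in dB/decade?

-40 dB/decade

With 0 zeros and 2 poles, the high-frequency asymptotic slope is 20 × (0 − 2) = -40 dB/decade.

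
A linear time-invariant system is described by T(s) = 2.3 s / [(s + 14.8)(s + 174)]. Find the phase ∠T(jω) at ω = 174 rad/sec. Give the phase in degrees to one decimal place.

∠(j174) = 90.00°
∠(j174 + 14.8) = arctan(174/14.8) = 85.14°
∠(j174 + 174) = arctan(174/174) = 45.00°
∠T(j174) = 90.00° − (85.14° + 45.00°) = -40.14°

-40.1°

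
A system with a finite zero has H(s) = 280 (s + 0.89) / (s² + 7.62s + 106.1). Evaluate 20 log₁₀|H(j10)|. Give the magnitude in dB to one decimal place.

31.3 dB

|j10 + 0.89| = √(10² + 0.89²) = 10.04
|(j10)² + 7.62(j10) + 106.1| = |6.1 + j76.2| = 76.44
|H(j10)| = 280 × 10.04 / 76.44 = 36.773
20 log₁₀(36.773) = 31.31 dB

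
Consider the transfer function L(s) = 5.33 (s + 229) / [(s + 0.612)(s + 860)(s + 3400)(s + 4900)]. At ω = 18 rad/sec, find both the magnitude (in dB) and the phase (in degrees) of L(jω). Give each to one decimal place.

|L| = -166.5 dB, ∠L = -85.3°

|j18 + 229| = √(18² + 229²) = 229.7
|j18 + 0.612| = √(18² + 0.612²) = 18.01
|j18 + 860| = √(18² + 860²) = 860.2
|j18 + 3400| = √(18² + 3400²) = 3400
|j18 + 4900| = √(18² + 4900²) = 4900
|L(j18)| = 5.33 × 229.7 / (18.01 × 860.2 × 3400 × 4900) = 4.7435e-09
20 log₁₀(4.7435e-09) = -166.48 dB
∠(j18 + 229) = arctan(18/229) = 4.49°
∠(j18 + 0.612) = arctan(18/0.612) = 88.05°
∠(j18 + 860) = arctan(18/860) = 1.20°
∠(j18 + 3400) = arctan(18/3400) = 0.30°
∠(j18 + 4900) = arctan(18/4900) = 0.21°
∠L(j18) = 4.49° − (88.05° + 1.20° + 0.30° + 0.21°) = -85.27°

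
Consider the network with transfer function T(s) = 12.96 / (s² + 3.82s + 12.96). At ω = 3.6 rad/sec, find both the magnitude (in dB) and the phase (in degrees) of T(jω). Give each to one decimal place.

|T| = -0.5 dB, ∠T = -90.0 deg

|(j3.6)² + 3.82(j3.6) + 12.96| = |0 + j13.752| = 13.75
|T(j3.6)| = 12.96 / 13.75 = 0.94241
20 log₁₀(0.94241) = -0.52 dB
∠[(j3.6)² + 3.82(j3.6) + 12.96] = ∠[0 + j13.752] = 90.00°
∠T(j3.6) = −90.00° = -90.00°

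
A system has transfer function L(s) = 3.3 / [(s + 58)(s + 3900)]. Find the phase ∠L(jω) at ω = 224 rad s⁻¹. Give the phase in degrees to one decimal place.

-78.8°

∠(j224 + 58) = arctan(224/58) = 75.48°
∠(j224 + 3900) = arctan(224/3900) = 3.29°
∠L(j224) = − (75.48° + 3.29°) = -78.77°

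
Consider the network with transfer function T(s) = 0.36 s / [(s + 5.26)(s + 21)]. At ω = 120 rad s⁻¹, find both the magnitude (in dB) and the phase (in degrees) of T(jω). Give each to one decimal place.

|T| = -50.6 dB, ∠T = -77.6°

|j120| = 120
|j120 + 5.26| = √(120² + 5.26²) = 120.1
|j120 + 21| = √(120² + 21²) = 121.8
|T(j120)| = 0.36 × 120 / (120.1 × 121.8) = 0.0029523
20 log₁₀(0.0029523) = -50.60 dB
∠(j120) = 90.00°
∠(j120 + 5.26) = arctan(120/5.26) = 87.49°
∠(j120 + 21) = arctan(120/21) = 80.07°
∠T(j120) = 90.00° − (87.49° + 80.07°) = -77.56°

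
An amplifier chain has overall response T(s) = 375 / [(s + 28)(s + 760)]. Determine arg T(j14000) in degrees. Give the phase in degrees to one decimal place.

-176.8°

∠(j14000 + 28) = arctan(14000/28) = 89.89°
∠(j14000 + 760) = arctan(14000/760) = 86.89°
∠T(j14000) = − (89.89° + 86.89°) = -176.78°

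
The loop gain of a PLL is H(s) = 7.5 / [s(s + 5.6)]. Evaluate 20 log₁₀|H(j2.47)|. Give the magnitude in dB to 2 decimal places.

|j2.47 + 5.6| = √(2.47² + 5.6²) = 6.121
|j2.47| = 2.47
|H(j2.47)| = 7.5 / (6.121 × 2.47) = 0.49611
20 log₁₀(0.49611) = -6.088 dB

-6.09 dB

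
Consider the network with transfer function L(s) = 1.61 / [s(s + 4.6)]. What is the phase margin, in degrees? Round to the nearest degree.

86°

Gain crossover: |L(jω)| = 1 at ω ≈ 0.349 rad s⁻¹.
∠L(j0.349) = −90° − arctan(0.349/4.6) ≈ -94.34°
PM = 180° + (-94.34°) = 85.66°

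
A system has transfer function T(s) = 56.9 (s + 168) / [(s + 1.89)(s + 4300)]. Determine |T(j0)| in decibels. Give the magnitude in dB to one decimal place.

T(0) = 56.9 × 168 / (1.89 × 4300) = 1.1762
20 log₁₀(1.1762) = 1.41 dB

1.4 dB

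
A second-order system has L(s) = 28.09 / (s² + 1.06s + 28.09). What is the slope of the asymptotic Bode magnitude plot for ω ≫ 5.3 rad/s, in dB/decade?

-40 dB/decade

With 0 zeros and 2 poles, the high-frequency asymptotic slope is 20 × (0 − 2) = -40 dB/decade.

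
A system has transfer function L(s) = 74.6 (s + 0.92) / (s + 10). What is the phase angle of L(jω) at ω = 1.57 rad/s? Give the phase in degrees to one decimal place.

∠(j1.57 + 0.92) = arctan(1.57/0.92) = 59.63°
∠(j1.57 + 10) = arctan(1.57/10) = 8.92°
∠L(j1.57) = 59.63° − 8.92° = 50.71°

50.7°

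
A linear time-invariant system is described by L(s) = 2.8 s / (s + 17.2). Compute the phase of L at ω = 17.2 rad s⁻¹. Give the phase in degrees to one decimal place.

∠(j17.2) = 90.00°
∠(j17.2 + 17.2) = arctan(17.2/17.2) = 45.00°
∠L(j17.2) = 90.00° − 45.00° = 45.00°

45.0°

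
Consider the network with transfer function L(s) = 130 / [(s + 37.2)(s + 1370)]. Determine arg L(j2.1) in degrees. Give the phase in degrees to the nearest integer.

∠(j2.1 + 37.2) = arctan(2.1/37.2) = 3.23°
∠(j2.1 + 1370) = arctan(2.1/1370) = 0.09°
∠L(j2.1) = − (3.23° + 0.09°) = -3.32°

-3 deg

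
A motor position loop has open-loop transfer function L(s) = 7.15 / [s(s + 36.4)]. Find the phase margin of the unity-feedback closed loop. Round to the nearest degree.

Gain crossover: |L(jω)| = 1 at ω ≈ 0.196 rad/s.
∠L(j0.196) = −90° − arctan(0.196/36.4) ≈ -90.31°
PM = 180° + (-90.31°) = 89.69°

90 deg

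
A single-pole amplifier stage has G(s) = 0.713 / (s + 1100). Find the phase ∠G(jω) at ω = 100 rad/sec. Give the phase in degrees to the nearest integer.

∠(j100 + 1100) = arctan(100/1100) = 5.19°
∠G(j100) = −5.19° = -5.19°

-5 deg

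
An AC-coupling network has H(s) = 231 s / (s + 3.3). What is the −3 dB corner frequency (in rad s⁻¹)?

For a single-pole high-pass, the −3 dB point is at the pole: ω = 3.3 rad s⁻¹.

3.3 rad s⁻¹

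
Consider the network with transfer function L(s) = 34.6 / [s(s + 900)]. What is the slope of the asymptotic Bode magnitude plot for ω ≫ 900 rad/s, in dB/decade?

With 0 zeros and 2 poles, the high-frequency asymptotic slope is 20 × (0 − 2) = -40 dB/decade.

-40 dB/decade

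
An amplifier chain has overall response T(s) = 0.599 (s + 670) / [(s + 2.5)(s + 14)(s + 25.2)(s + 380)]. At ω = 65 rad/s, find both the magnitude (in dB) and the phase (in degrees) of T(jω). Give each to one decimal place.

|j65 + 670| = √(65² + 670²) = 673.1
|j65 + 2.5| = √(65² + 2.5²) = 65.05
|j65 + 14| = √(65² + 14²) = 66.49
|j65 + 25.2| = √(65² + 25.2²) = 69.71
|j65 + 380| = √(65² + 380²) = 385.5
|T(j65)| = 0.599 × 673.1 / (65.05 × 66.49 × 69.71 × 385.5) = 3.4688e-06
20 log₁₀(3.4688e-06) = -109.20 dB
∠(j65 + 670) = arctan(65/670) = 5.54°
∠(j65 + 2.5) = arctan(65/2.5) = 87.80°
∠(j65 + 14) = arctan(65/14) = 77.85°
∠(j65 + 25.2) = arctan(65/25.2) = 68.81°
∠(j65 + 380) = arctan(65/380) = 9.71°
∠T(j65) = 5.54° − (87.80° + 77.85° + 68.81° + 9.71°) = -238.62°

|T| = -109.2 dB, ∠T = -238.6°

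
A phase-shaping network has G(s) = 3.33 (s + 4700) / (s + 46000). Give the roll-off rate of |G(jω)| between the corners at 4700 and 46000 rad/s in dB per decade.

In this band the factors already past their corner are: zero at 4700; net slope = 20 dB/decade.

20 dB/decade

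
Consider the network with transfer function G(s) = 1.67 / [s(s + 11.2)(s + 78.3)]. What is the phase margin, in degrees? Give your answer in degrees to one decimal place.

90.0°

Gain crossover: |G(jω)| = 1 at ω ≈ 0.0019 rad/s.
∠G(j0.0019) = −90° − arctan(0.0019/11.2) − arctan(0.0019/78.3) ≈ -90.01°
PM = 180° + (-90.01°) = 89.99°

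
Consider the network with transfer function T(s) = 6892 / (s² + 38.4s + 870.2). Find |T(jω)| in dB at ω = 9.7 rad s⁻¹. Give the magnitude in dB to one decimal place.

18.1 dB

|(j9.7)² + 38.4(j9.7) + 870.2| = |776.11 + j372.48| = 860.9
|T(j9.7)| = 6892 / 860.9 = 8.0059
20 log₁₀(8.0059) = 18.07 dB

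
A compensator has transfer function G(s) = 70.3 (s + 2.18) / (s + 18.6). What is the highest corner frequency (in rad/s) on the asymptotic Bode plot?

18.6 rad/s

Break frequencies occur at each pole and zero magnitude: 2.18 rad/s, 18.6 rad/s.
The highest is 18.6 rad/s.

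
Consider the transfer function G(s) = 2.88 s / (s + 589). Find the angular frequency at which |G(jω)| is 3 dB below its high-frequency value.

589 rad/s

For a single-pole high-pass, the −3 dB point is at the pole: ω = 589 rad/s.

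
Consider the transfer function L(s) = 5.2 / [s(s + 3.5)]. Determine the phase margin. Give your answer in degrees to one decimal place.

68.5°

Gain crossover: |L(jω)| = 1 at ω ≈ 1.38 rad/sec.
∠L(j1.38) = −90° − arctan(1.38/3.5) ≈ -111.55°
PM = 180° + (-111.55°) = 68.45°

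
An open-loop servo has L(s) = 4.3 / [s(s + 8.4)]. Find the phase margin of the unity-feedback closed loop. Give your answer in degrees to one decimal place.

86.5°

Gain crossover: |L(jω)| = 1 at ω ≈ 0.511 rad/sec.
∠L(j0.511) = −90° − arctan(0.511/8.4) ≈ -93.48°
PM = 180° + (-93.48°) = 86.52°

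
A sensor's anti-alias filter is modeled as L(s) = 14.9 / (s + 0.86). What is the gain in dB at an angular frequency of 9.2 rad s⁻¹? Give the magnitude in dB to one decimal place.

|j9.2 + 0.86| = √(9.2² + 0.86²) = 9.24
|L(j9.2)| = 14.9 / 9.24 = 1.6125
20 log₁₀(1.6125) = 4.15 dB

4.2 dB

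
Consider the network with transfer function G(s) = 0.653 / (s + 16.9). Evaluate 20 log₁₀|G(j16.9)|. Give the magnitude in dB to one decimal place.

|j16.9 + 16.9| = √(16.9² + 16.9²) = 23.9
|G(j16.9)| = 0.653 / 23.9 = 0.027322
20 log₁₀(0.027322) = -31.27 dB

-31.3 dB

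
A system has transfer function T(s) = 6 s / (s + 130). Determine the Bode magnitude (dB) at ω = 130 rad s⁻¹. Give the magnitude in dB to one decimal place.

12.6 dB

|j130| = 130
|j130 + 130| = √(130² + 130²) = 183.8
|T(j130)| = 6 × 130 / 183.8 = 4.2426
20 log₁₀(4.2426) = 12.55 dB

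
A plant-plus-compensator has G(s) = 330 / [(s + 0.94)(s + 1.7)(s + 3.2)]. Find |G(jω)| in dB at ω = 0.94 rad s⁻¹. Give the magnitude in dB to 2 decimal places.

31.67 dB

|j0.94 + 0.94| = √(0.94² + 0.94²) = 1.329
|j0.94 + 1.7| = √(0.94² + 1.7²) = 1.943
|j0.94 + 3.2| = √(0.94² + 3.2²) = 3.335
|G(j0.94)| = 330 / (1.329 × 1.943 × 3.335) = 38.315
20 log₁₀(38.315) = 31.667 dB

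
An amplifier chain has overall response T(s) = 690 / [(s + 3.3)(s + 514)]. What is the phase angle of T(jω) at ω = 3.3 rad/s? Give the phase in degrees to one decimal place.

∠(j3.3 + 3.3) = arctan(3.3/3.3) = 45.00°
∠(j3.3 + 514) = arctan(3.3/514) = 0.37°
∠T(j3.3) = − (45.00° + 0.37°) = -45.37°

-45.4°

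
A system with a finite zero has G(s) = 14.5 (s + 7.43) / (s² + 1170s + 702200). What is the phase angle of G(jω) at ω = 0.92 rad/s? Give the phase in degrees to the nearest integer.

7°

∠(j0.92 + 7.43) = arctan(0.92/7.43) = 7.06°
∠[(j0.92)² + 1170(j0.92) + 702200] = ∠[7.022e+05 + j1076.4] = 0.09°
∠G(j0.92) = 7.06° − 0.09° = 6.97°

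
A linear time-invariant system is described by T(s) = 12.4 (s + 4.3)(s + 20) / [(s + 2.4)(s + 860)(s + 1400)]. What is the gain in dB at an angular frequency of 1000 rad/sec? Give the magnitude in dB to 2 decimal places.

-45.25 dB

|j1000 + 4.3| = √(1000² + 4.3²) = 1000
|j1000 + 20| = √(1000² + 20²) = 1000
|j1000 + 2.4| = √(1000² + 2.4²) = 1000
|j1000 + 860| = √(1000² + 860²) = 1319
|j1000 + 1400| = √(1000² + 1400²) = 1720
|T(j1000)| = 12.4 × 1000 × 1000 / (1000 × 1319 × 1720) = 0.0054656
20 log₁₀(0.0054656) = -45.247 dB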